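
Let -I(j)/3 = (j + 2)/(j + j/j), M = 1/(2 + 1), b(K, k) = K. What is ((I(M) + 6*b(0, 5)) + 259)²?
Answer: 1030225/16 ≈ 64389.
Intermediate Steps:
M = ⅓ (M = 1/3 = ⅓ ≈ 0.33333)
I(j) = -3*(2 + j)/(1 + j) (I(j) = -3*(j + 2)/(j + j/j) = -3*(2 + j)/(j + 1) = -3*(2 + j)/(1 + j))
((I(M) + 6*b(0, 5)) + 259)² = ((3*(-2 - 1*⅓)/(1 + ⅓) + 6*0) + 259)² = ((3*(-2 - ⅓)/(4/3) + 0) + 259)² = ((3*(¾)*(-7/3) + 0) + 259)² = ((-21/4 + 0) + 259)² = (-21/4 + 259)² = (1015/4)² = 1030225/16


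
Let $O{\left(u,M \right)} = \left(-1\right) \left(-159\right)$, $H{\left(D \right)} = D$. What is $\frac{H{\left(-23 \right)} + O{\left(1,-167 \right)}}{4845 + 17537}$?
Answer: $\frac{68}{11191} \approx 0.0060763$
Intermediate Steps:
$O{\left(u,M \right)} = 159$
$\frac{H{\left(-23 \right)} + O{\left(1,-167 \right)}}{4845 + 17537} = \frac{-23 + 159}{4845 + 17537} = \frac{136}{22382} = 136 \cdot \frac{1}{22382} = \frac{68}{11191}$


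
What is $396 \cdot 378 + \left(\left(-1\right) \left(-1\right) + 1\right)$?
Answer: $149690$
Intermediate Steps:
$396 \cdot 378 + \left(\left(-1\right) \left(-1\right) + 1\right) = 149688 + \left(1 + 1\right) = 149688 + 2 = 149690$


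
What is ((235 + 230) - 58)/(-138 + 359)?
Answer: 407/221 ≈ 1.8416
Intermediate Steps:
((235 + 230) - 58)/(-138 + 359) = (465 - 58)/221 = 407*(1/221) = 407/221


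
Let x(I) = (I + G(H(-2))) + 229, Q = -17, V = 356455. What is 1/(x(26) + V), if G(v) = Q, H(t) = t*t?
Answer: 1/356693 ≈ 2.8035e-6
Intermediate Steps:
H(t) = t**2
G(v) = -17
x(I) = 212 + I (x(I) = (I - 17) + 229 = (-17 + I) + 229 = 212 + I)
1/(x(26) + V) = 1/((212 + 26) + 356455) = 1/(238 + 356455) = 1/356693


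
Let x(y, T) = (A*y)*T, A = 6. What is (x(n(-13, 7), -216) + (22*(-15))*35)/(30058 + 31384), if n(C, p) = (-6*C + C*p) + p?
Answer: -1887/30721 ≈ -0.061424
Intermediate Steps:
n(C, p) = p - 6*C + C*p
x(y, T) = 6*T*y (x(y, T) = (6*y)*T = 6*T*y)
(x(n(-13, 7), -216) + (22*(-15))*35)/(30058 + 31384) = (6*(-216)*(7 - 6*(-13) - 13*7) + (22*(-15))*35)/(30058 + 31384) = (6*(-216)*(7 + 78 - 91) - 330*35)/61442 = (6*(-216)*(-6) - 11550)*(1/61442) = (7776 - 11550)*(1/61442) = -3774*1/61442 = -1887/30721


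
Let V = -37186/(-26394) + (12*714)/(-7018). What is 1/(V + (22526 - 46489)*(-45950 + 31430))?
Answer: 46308273/16112628327160369 ≈ 2.8740e-9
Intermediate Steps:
V = 8706889/46308273 (V = -37186*(-1/26394) + 8568*(-1/7018) = 18593/13197 - 4284/3509 = 8706889/46308273 ≈ 0.18802)
1/(V + (22526 - 46489)*(-45950 + 31430)) = 1/(8706889/46308273 + (22526 - 46489)*(-45950 + 31430)) = 1/(8706889/46308273 - 23963*(-14520)) = 1/(8706889/46308273 + 347942760) = 1/(16112628327160369/46308273) = 46308273/16112628327160369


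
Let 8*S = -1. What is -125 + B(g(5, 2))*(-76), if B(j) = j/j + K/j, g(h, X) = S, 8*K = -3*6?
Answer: -1569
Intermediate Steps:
S = -⅛ (S = (⅛)*(-1) = -⅛ ≈ -0.12500)
K = -9/4 (K = (-3*6)/8 = (⅛)*(-18) = -9/4 ≈ -2.2500)
g(h, X) = -⅛
B(j) = 1 - 9/(4*j) (B(j) = j/j - 9/(4*j) = 1 - 9/(4*j))
-125 + B(g(5, 2))*(-76) = -125 + ((-9/4 - ⅛)/(-⅛))*(-76) = -125 - 8*(-19/8)*(-76) = -125 + 19*(-76) = -125 - 1444 = -1569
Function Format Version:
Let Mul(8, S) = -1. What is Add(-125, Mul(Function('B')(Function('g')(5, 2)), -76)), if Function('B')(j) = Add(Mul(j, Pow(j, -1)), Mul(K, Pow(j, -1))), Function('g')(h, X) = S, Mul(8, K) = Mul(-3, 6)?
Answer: -1569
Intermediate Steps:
S = Rational(-1, 8) (S = Mul(Rational(1, 8), -1) = Rational(-1, 8) ≈ -0.12500)
K = Rational(-9, 4) (K = Mul(Rational(1, 8), Mul(-3, 6)) = Mul(Rational(1, 8), -18) = Rational(-9, 4) ≈ -2.2500)
Function('g')(h, X) = Rational(-1, 8)
Function('B')(j) = Add(1, Mul(Rational(-9, 4), Pow(j, -1))) (Function('B')(j) = Add(Mul(j, Pow(j, -1)), Mul(Rational(-9, 4), Pow(j, -1))) = Add(1, Mul(Rational(-9, 4), Pow(j, -1))))
Add(-125, Mul(Function('B')(Function('g')(5, 2)), -76)) = Add(-125, Mul(Mul(Pow(Rational(-1, 8), -1), Add(Rational(-9, 4), Rational(-1, 8))), -76)) = Add(-125, Mul(Mul(-8, Rational(-19, 8)), -76)) = Add(-125, Mul(19, -76)) = Add(-125, -1444) = -1569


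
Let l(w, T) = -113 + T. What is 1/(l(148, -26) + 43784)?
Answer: 1/43645 ≈ 2.2912e-5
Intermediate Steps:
1/(l(148, -26) + 43784) = 1/((-113 - 26) + 43784) = 1/(-139 + 43784) = 1/43645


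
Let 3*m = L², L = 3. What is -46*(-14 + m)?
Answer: 506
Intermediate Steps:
m = 3 (m = (⅓)*3² = (⅓)*9 = 3)
-46*(-14 + m) = -46*(-14 + 3) = -46*(-11) = 506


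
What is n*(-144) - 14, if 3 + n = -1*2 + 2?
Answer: 418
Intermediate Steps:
n = -3 (n = -3 + (-1*2 + 2) = -3 + (-2 + 2) = -3 + 0 = -3)
n*(-144) - 14 = -3*(-144) - 14 = 432 - 14 = 418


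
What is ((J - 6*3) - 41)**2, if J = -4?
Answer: 3969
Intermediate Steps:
((J - 6*3) - 41)**2 = ((-4 - 6*3) - 41)**2 = ((-4 - 18) - 41)**2 = (-22 - 41)**2 = (-63)**2 = 3969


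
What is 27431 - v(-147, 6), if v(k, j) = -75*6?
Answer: 27881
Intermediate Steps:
v(k, j) = -450
27431 - v(-147, 6) = 27431 - 1*(-450) = 27431 + 450 = 27881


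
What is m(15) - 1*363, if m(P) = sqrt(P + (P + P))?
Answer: -363 + 3*sqrt(5) ≈ -356.29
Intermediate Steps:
m(P) = sqrt(3)*sqrt(P) (m(P) = sqrt(P + 2*P) = sqrt(3*P) = sqrt(3)*sqrt(P))
m(15) - 1*363 = sqrt(3)*sqrt(15) - 1*363 = 3*sqrt(5) - 363 = -363 + 3*sqrt(5)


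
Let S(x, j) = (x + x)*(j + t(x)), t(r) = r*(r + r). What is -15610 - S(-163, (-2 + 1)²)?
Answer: 17307704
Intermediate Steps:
t(r) = 2*r² (t(r) = r*(2*r) = 2*r²)
S(x, j) = 2*x*(j + 2*x²) (S(x, j) = (x + x)*(j + 2*x²) = (2*x)*(j + 2*x²) = 2*x*(j + 2*x²))
-15610 - S(-163, (-2 + 1)²) = -15610 - 2*(-163)*((-2 + 1)² + 2*(-163)²) = -15610 - 2*(-163)*((-1)² + 2*26569) = -15610 - 2*(-163)*(1 + 53138) = -15610 - 2*(-163)*53139 = -15610 - 1*(-17323314) = -15610 + 17323314 = 17307704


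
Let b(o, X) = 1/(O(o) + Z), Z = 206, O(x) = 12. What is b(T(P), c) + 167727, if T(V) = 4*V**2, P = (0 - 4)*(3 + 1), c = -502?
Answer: 36564487/218 ≈ 1.6773e+5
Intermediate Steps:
P = -16 (P = -4*4 = -16)
b(o, X) = 1/218 (b(o, X) = 1/(12 + 206) = 1/218)
b(T(P), c) + 167727 = 1/218 + 167727 = 36564487/218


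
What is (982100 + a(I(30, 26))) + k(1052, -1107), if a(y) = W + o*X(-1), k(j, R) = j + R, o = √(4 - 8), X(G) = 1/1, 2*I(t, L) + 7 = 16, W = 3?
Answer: 982048 + 2*I ≈ 9.8205e+5 + 2.0*I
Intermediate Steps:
I(t, L) = 9/2 (I(t, L) = -7/2 + (½)*16 = -7/2 + 8 = 9/2)
X(G) = 1
o = 2*I (o = √(-4) = 2*I ≈ 2.0*I)
k(j, R) = R + j
a(y) = 3 + 2*I (a(y) = 3 + (2*I)*1 = 3 + 2*I)
(982100 + a(I(30, 26))) + k(1052, -1107) = (982100 + (3 + 2*I)) + (-1107 + 1052) = (982103 + 2*I) - 55 = 982048 + 2*I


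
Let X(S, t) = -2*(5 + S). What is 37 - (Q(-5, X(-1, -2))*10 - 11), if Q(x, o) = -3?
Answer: 78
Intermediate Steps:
X(S, t) = -10 - 2*S
37 - (Q(-5, X(-1, -2))*10 - 11) = 37 - (-3*10 - 11) = 37 - (-30 - 11) = 37 - 1*(-41) = 37 + 41 = 78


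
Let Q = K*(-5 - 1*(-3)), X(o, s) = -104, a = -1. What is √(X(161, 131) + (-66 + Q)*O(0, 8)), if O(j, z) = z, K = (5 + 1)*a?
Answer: 2*I*√134 ≈ 23.152*I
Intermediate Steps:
K = -6 (K = (5 + 1)*(-1) = 6*(-1) = -6)
Q = 12 (Q = -6*(-5 - 1*(-3)) = -6*(-5 + 3) = -6*(-2) = 12)
√(X(161, 131) + (-66 + Q)*O(0, 8)) = √(-104 + (-66 + 12)*8) = √(-104 - 54*8) = √(-104 - 432) = √(-536) = 2*I*√134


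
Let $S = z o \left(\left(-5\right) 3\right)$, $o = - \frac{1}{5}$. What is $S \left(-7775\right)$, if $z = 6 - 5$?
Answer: $-23325$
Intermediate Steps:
$o = - \frac{1}{5}$ ($o = \left(-1\right) \frac{1}{5} = - \frac{1}{5} \approx -0.2$)
$z = 1$
$S = 3$ ($S = 1 \left(- \frac{1}{5}\right) \left(\left(-5\right) 3\right) = \left(- \frac{1}{5}\right) \left(-15\right) = 3$)
$S \left(-7775\right) = 3 \left(-7775\right) = -23325$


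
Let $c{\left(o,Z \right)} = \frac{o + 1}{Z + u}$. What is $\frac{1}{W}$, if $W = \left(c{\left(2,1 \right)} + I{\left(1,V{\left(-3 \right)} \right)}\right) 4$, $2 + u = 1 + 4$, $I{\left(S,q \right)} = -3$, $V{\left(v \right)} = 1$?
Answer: $- \frac{1}{9} \approx -0.11111$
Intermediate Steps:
$u = 3$ ($u = -2 + \left(1 + 4\right) = -2 + 5 = 3$)
$c{\left(o,Z \right)} = \frac{1 + o}{3 + Z}$ ($c{\left(o,Z \right)} = \frac{o + 1}{Z + 3} = \frac{1 + o}{3 + Z}$)
$W = -9$ ($W = \left(\frac{1 + 2}{3 + 1} - 3\right) 4 = \left(\frac{1}{4} \cdot 3 - 3\right) 4 = \left(\frac{3}{4} - 3\right) 4 = \left(- \frac{9}{4}\right) 4 = -9$)
$\frac{1}{W} = \frac{1}{-9} = - \frac{1}{9}$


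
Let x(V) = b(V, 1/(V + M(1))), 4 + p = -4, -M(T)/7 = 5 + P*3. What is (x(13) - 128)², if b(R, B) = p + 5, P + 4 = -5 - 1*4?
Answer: 17161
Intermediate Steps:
P = -13 (P = -4 + (-5 - 1*4) = -4 + (-5 - 4) = -4 - 9 = -13)
M(T) = 238 (M(T) = -7*(5 - 13*3) = -7*(5 - 39) = -7*(-34) = 238)
p = -8 (p = -4 - 4 = -8)
b(R, B) = -3 (b(R, B) = -8 + 5 = -3)
x(V) = -3
(x(13) - 128)² = (-3 - 128)² = (-131)² = 17161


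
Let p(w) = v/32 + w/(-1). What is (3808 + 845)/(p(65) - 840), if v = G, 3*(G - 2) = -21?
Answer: -49632/9655 ≈ -5.1405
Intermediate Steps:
G = -5 (G = 2 + (⅓)*(-21) = 2 - 7 = -5)
v = -5
p(w) = -5/32 - w (p(w) = -5/32 + w/(-1) = -5*1/32 + w*(-1) = -5/32 - w)
(3808 + 845)/(p(65) - 840) = (3808 + 845)/((-5/32 - 1*65) - 840) = 4653/((-5/32 - 65) - 840) = 4653/(-2085/32 - 840) = 4653/(-28965/32) = 4653*(-32/28965) = -49632/9655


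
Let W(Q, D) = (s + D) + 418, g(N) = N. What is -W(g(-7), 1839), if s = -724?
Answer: -1533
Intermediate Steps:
W(Q, D) = -306 + D (W(Q, D) = (-724 + D) + 418 = -306 + D)
-W(g(-7), 1839) = -(-306 + 1839) = -1*1533 = -1533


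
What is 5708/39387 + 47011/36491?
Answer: 2059912885/1437271017 ≈ 1.4332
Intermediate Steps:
5708/39387 + 47011/36491 = 2059912885/1437271017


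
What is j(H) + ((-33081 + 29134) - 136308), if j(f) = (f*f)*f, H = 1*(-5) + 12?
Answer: -139912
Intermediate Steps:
H = 7 (H = -5 + 12 = 7)
j(f) = f**3 (j(f) = f**2*f = f**3)
j(H) + ((-33081 + 29134) - 136308) = 7**3 + ((-33081 + 29134) - 136308) = 343 + (-3947 - 136308) = 343 - 140255 = -139912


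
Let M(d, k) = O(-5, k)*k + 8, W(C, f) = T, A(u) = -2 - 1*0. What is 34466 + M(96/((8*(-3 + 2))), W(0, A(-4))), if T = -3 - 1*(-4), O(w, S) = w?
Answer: 34469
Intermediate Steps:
A(u) = -2 (A(u) = -2 + 0 = -2)
T = 1 (T = -3 + 4 = 1)
W(C, f) = 1
M(d, k) = 8 - 5*k (M(d, k) = -5*k + 8 = 8 - 5*k)
34466 + M(96/((8*(-3 + 2))), W(0, A(-4))) = 34466 + (8 - 5*1) = 34466 + (8 - 5) = 34466 + 3 = 34469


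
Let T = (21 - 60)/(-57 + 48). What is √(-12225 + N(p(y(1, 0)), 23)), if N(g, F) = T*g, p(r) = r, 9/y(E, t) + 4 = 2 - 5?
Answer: I*√599298/7 ≈ 110.59*I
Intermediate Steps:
y(E, t) = -9/7 (y(E, t) = 9/(-4 + (2 - 5)) = 9/(-4 - 3) = 9/(-7) = 9*(-⅐) = -9/7)
T = 13/3 (T = -39/(-9) = -39*(-⅑) = 13/3 ≈ 4.3333)
N(g, F) = 13*g/3
√(-12225 + N(p(y(1, 0)), 23)) = √(-12225 + (13/3)*(-9/7)) = √(-12225 - 39/7) = √(-85614/7) = I*√599298/7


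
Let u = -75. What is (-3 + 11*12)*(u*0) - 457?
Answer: -457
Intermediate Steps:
(-3 + 11*12)*(u*0) - 457 = (-3 + 11*12)*(-75*0) - 457 = (-3 + 132)*0 - 457 = 129*0 - 457 = 0 - 457 = -457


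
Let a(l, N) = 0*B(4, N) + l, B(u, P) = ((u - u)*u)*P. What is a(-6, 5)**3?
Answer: -216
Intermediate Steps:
B(u, P) = 0 (B(u, P) = (0*u)*P = 0*P = 0)
a(l, N) = l (a(l, N) = 0*0 + l = 0 + l = l)
a(-6, 5)**3 = (-6)**3 = -216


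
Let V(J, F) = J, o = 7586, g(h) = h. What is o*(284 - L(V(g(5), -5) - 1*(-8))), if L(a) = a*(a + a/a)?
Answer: 773772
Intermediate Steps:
L(a) = a*(1 + a) (L(a) = a*(a + 1) = a*(1 + a))
o*(284 - L(V(g(5), -5) - 1*(-8))) = 7586*(284 - (5 - 1*(-8))*(1 + (5 - 1*(-8)))) = 7586*(284 - (5 + 8)*(1 + (5 + 8))) = 7586*(284 - 13*(1 + 13)) = 7586*(284 - 13*14) = 7586*(284 - 1*182) = 7586*(284 - 182) = 7586*102 = 773772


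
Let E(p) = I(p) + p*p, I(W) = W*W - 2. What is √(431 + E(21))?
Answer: √1311 ≈ 36.208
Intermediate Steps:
I(W) = -2 + W² (I(W) = W² - 2 = -2 + W²)
E(p) = -2 + 2*p² (E(p) = (-2 + p²) + p*p = (-2 + p²) + p² = -2 + 2*p²)
√(431 + E(21)) = √(431 + (-2 + 2*21²)) = √(431 + (-2 + 2*441)) = √(431 + (-2 + 882)) = √(431 + 880) = √1311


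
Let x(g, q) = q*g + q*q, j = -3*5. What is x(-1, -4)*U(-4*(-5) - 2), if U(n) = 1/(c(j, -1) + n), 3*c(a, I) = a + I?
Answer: 30/19 ≈ 1.5789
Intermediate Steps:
j = -15
x(g, q) = q² + g*q (x(g, q) = g*q + q² = q² + g*q)
c(a, I) = I/3 + a/3 (c(a, I) = (a + I)/3 = (I + a)/3 = I/3 + a/3)
U(n) = 1/(-16/3 + n) (U(n) = 1/(((⅓)*(-1) + (⅓)*(-15)) + n) = 1/((-⅓ - 5) + n) = 1/(-16/3 + n))
x(-1, -4)*U(-4*(-5) - 2) = (-4*(-1 - 4))*(3/(-16 + 3*(-4*(-5) - 2))) = (-4*(-5))*(3/(-16 + 3*(20 - 2))) = 20*(3/(-16 + 3*18)) = 20*(3/(-16 + 54)) = 20*(3/38) = 30/19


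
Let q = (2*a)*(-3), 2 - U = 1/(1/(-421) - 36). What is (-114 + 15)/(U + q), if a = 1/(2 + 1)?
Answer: -1500543/421 ≈ -3564.2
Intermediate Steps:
a = ⅓ (a = 1/3 = ⅓ ≈ 0.33333)
U = 30735/15157 (U = 2 - 1/(1/(-421) - 36) = 2 - 1/(-1/421 - 36) = 2 - 1/(-15157/421) = 2 - 1*(-421/15157) = 2 + 421/15157 = 30735/15157 ≈ 2.0278)
q = -2 (q = (2*(⅓))*(-3) = (⅔)*(-3) = -2)
(-114 + 15)/(U + q) = (-114 + 15)/(30735/15157 - 2) = -99/421/15157 = -99*15157/421 = -1500543/421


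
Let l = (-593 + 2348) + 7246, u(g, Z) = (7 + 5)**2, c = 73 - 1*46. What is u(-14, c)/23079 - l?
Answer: -69244645/7693 ≈ -9001.0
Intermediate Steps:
c = 27 (c = 73 - 46 = 27)
u(g, Z) = 144 (u(g, Z) = 12**2 = 144)
l = 9001 (l = 1755 + 7246 = 9001)
u(-14, c)/23079 - l = 144/23079 - 1*9001 = 144*(1/23079) - 9001 = 48/7693 - 9001 = -69244645/7693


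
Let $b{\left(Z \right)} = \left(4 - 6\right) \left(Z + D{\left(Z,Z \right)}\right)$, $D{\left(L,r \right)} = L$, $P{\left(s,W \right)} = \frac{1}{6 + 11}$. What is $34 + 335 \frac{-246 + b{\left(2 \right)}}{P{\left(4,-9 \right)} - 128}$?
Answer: $\frac{304096}{435} \approx 699.07$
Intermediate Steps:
$P{\left(s,W \right)} = \frac{1}{17}$
$b{\left(Z \right)} = - 4 Z$ ($b{\left(Z \right)} = \left(4 - 6\right) \left(Z + Z\right) = - 2 \cdot 2 Z = - 4 Z$)
$34 + 335 \frac{-246 + b{\left(2 \right)}}{P{\left(4,-9 \right)} - 128} = 34 + 335 \frac{-246 - 8}{\frac{1}{17} - 128} = 34 + 335 \frac{-246 - 8}{- \frac{2175}{17}} = 34 + 335 \left(\left(-254\right) \left(- \frac{17}{2175}\right)\right) = 34 + 335 \cdot \frac{4318}{2175} = 34 + \frac{289306}{435} = \frac{304096}{435}$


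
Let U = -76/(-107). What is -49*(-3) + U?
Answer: 15805/107 ≈ 147.71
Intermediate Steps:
U = 76/107 (U = -76*(-1/107) = 76/107 ≈ 0.71028)
-49*(-3) + U = -49*(-3) + 76/107 = 147 + 76/107 = 15805/107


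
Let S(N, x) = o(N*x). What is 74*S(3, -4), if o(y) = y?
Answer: -888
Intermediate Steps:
S(N, x) = N*x
74*S(3, -4) = 74*(3*(-4)) = 74*(-12) = -888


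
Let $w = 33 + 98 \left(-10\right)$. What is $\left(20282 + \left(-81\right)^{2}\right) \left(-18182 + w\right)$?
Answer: $-513479747$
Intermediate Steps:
$w = -947$ ($w = 33 - 980 = -947$)
$\left(20282 + \left(-81\right)^{2}\right) \left(-18182 + w\right) = \left(20282 + \left(-81\right)^{2}\right) \left(-18182 - 947\right) = \left(20282 + 6561\right) \left(-19129\right) = 26843 \left(-19129\right) = -513479747$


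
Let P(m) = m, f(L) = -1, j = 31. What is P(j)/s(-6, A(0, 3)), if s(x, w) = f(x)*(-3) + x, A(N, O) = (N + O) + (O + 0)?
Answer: -31/3 ≈ -10.333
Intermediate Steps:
A(N, O) = N + 2*O (A(N, O) = (N + O) + O = N + 2*O)
s(x, w) = 3 + x (s(x, w) = -1*(-3) + x = 3 + x)
P(j)/s(-6, A(0, 3)) = 31/(3 - 6) = 31/(-3) = 31*(-⅓) = -31/3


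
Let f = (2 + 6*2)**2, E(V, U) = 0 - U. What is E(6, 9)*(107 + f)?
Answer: -2727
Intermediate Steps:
E(V, U) = -U
f = 196 (f = (2 + 12)**2 = 14**2 = 196)
E(6, 9)*(107 + f) = (-1*9)*(107 + 196) = -9*303 = -2727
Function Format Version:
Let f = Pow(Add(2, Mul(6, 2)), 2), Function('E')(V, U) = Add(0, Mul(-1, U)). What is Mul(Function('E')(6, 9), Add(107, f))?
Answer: -2727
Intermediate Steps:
Function('E')(V, U) = Mul(-1, U)
f = 196 (f = Pow(Add(2, 12), 2) = Pow(14, 2) = 196)
Mul(Function('E')(6, 9), Add(107, f)) = Mul(Mul(-1, 9), Add(107, 196)) = Mul(-9, 303) = -2727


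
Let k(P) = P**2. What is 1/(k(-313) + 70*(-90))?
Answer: 1/91669 ≈ 1.0909e-5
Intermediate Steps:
1/(k(-313) + 70*(-90)) = 1/((-313)**2 + 70*(-90)) = 1/(97969 - 6300) = 1/91669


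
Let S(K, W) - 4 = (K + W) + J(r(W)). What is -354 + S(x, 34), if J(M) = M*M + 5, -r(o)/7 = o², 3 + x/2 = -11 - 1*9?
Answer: 65480107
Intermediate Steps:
x = -46 (x = -6 + 2*(-11 - 1*9) = -6 + 2*(-11 - 9) = -6 + 2*(-20) = -6 - 40 = -46)
r(o) = -7*o²
J(M) = 5 + M² (J(M) = M² + 5 = 5 + M²)
S(K, W) = 9 + K + W + 49*W⁴ (S(K, W) = 4 + ((K + W) + (5 + (-7*W²)²)) = 4 + ((K + W) + (5 + 49*W⁴)) = 4 + (5 + K + W + 49*W⁴) = 9 + K + W + 49*W⁴)
-354 + S(x, 34) = -354 + (9 - 46 + 34 + 49*34⁴) = -354 + (9 - 46 + 34 + 49*1336336) = -354 + (9 - 46 + 34 + 65480464) = -354 + 65480461 = 65480107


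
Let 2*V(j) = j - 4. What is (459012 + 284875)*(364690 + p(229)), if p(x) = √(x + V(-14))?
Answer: 271288150030 + 1487774*√55 ≈ 2.7130e+11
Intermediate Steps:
V(j) = -2 + j/2 (V(j) = (j - 4)/2 = (-4 + j)/2 = -2 + j/2)
p(x) = √(-9 + x) (p(x) = √(x + (-2 + (½)*(-14))) = √(x + (-2 - 7)) = √(x - 9) = √(-9 + x))
(459012 + 284875)*(364690 + p(229)) = (459012 + 284875)*(364690 + √(-9 + 229)) = 743887*(364690 + √220) = 743887*(364690 + 2*√55) = 271288150030 + 1487774*√55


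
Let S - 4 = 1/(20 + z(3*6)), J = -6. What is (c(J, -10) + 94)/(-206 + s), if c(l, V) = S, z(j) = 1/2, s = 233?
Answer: 1340/369 ≈ 3.6314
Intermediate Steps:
z(j) = 1/2
S = 166/41 (S = 4 + 1/(20 + 1/2) = 4 + 1/(41/2) = 4 + 2/41 = 166/41 ≈ 4.0488)
c(l, V) = 166/41
(c(J, -10) + 94)/(-206 + s) = (166/41 + 94)/(-206 + 233) = (4020/41)/27 = (4020/41)*(1/27) = 1340/369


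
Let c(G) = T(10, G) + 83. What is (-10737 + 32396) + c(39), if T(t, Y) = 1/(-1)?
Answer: 21741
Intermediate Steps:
T(t, Y) = -1
c(G) = 82 (c(G) = -1 + 83 = 82)
(-10737 + 32396) + c(39) = (-10737 + 32396) + 82 = 21659 + 82 = 21741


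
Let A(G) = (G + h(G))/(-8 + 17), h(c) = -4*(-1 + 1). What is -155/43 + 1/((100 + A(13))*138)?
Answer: -6509561/1805914 ≈ -3.6046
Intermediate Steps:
h(c) = 0 (h(c) = -4*0 = 0)
A(G) = G/9 (A(G) = (G + 0)/(-8 + 17) = G/9)
-155/43 + 1/((100 + A(13))*138) = -155/43 + 1/((100 + (⅑)*13)*138) = -155*1/43 + (1/138)/(100 + 13/9) = -155/43 + (1/138)/(913/9) = -155/43 + (9/913)*(1/138) = -155/43 + 3/41998 = -6509561/1805914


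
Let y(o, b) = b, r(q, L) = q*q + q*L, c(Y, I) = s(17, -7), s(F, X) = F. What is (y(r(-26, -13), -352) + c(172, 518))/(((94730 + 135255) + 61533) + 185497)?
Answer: -67/95403 ≈ -0.00070228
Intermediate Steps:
c(Y, I) = 17
r(q, L) = q² + L*q
(y(r(-26, -13), -352) + c(172, 518))/(((94730 + 135255) + 61533) + 185497) = (-352 + 17)/(((94730 + 135255) + 61533) + 185497) = -335/((229985 + 61533) + 185497) = -335/(291518 + 185497) = -335/477015 = -335*1/477015 = -67/95403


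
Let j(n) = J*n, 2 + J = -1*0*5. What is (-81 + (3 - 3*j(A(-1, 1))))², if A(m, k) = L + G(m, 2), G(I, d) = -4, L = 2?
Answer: 8100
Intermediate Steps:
A(m, k) = -2 (A(m, k) = 2 - 4 = -2)
J = -2 (J = -2 - 1*0*5 = -2 + 0*5 = -2 + 0 = -2)
j(n) = -2*n
(-81 + (3 - 3*j(A(-1, 1))))² = (-81 + (3 - (-6)*(-2)))² = (-81 + (3 - 3*4))² = (-81 + (3 - 12))² = (-81 - 9)² = (-90)² = 8100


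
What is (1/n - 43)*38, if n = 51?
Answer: -83296/51 ≈ -1633.3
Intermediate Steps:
(1/n - 43)*38 = (1/51 - 43)*38 = -2192/51*38 = -83296/51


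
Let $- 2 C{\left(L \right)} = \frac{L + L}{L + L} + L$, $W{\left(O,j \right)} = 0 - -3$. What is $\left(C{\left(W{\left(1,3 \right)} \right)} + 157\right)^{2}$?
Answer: $24025$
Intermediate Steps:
$W{\left(O,j \right)} = 3$ ($W{\left(O,j \right)} = 0 + 3 = 3$)
$C{\left(L \right)} = - \frac{1}{2} - \frac{L}{2}$ ($C{\left(L \right)} = - \frac{\frac{L + L}{L + L} + L}{2} = - \frac{\frac{2 L}{2 L} + L}{2} = - \frac{2 L \frac{1}{2 L} + L}{2} = - \frac{1 + L}{2} = - \frac{1}{2} - \frac{L}{2}$)
$\left(C{\left(W{\left(1,3 \right)} \right)} + 157\right)^{2} = \left(\left(- \frac{1}{2} - \frac{3}{2}\right) + 157\right)^{2} = \left(-2 + 157\right)^{2} = 155^{2} = 24025$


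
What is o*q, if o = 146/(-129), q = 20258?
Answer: -2957668/129 ≈ -22928.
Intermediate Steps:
o = -146/129 (o = 146*(-1/129) = -146/129 ≈ -1.1318)
o*q = -146/129*20258 = -2957668/129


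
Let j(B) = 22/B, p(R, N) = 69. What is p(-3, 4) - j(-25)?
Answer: 1747/25 ≈ 69.880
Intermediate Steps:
p(-3, 4) - j(-25) = 69 - 22/(-25) = 69 - 22*(-1)/25 = 69 - 1*(-22/25) = 69 + 22/25 = 1747/25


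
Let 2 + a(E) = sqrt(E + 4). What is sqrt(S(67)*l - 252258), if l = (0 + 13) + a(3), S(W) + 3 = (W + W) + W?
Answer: sqrt(-250080 + 198*sqrt(7)) ≈ 499.56*I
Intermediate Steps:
a(E) = -2 + sqrt(4 + E) (a(E) = -2 + sqrt(E + 4) = -2 + sqrt(4 + E))
S(W) = -3 + 3*W (S(W) = -3 + ((W + W) + W) = -3 + (2*W + W) = -3 + 3*W)
l = 11 + sqrt(7) (l = (0 + 13) + (-2 + sqrt(4 + 3)) = 13 + (-2 + sqrt(7)) = 11 + sqrt(7) ≈ 13.646)
sqrt(S(67)*l - 252258) = sqrt((-3 + 3*67)*(11 + sqrt(7)) - 252258) = sqrt((-3 + 201)*(11 + sqrt(7)) - 252258) = sqrt(198*(11 + sqrt(7)) - 252258) = sqrt((2178 + 198*sqrt(7)) - 252258) = sqrt(-250080 + 198*sqrt(7))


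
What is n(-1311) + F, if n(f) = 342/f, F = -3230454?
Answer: -74300448/23 ≈ -3.2305e+6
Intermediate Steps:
n(-1311) + F = 342/(-1311) - 3230454 = 342*(-1/1311) - 3230454 = -6/23 - 3230454 = -74300448/23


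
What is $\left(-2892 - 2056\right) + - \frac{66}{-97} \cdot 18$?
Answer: $- \frac{478768}{97} \approx -4935.8$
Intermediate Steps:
$\left(-2892 - 2056\right) + - \frac{66}{-97} \cdot 18 = -4948 + \left(-66\right) \left(- \frac{1}{97}\right) 18 = -4948 + \frac{66}{97} \cdot 18 = -4948 + \frac{1188}{97} = - \frac{478768}{97}$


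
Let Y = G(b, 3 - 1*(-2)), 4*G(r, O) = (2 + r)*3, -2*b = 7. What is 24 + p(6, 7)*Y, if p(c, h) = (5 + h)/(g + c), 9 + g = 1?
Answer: 123/4 ≈ 30.750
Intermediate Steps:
g = -8 (g = -9 + 1 = -8)
p(c, h) = (5 + h)/(-8 + c)
b = -7/2 (b = -1/2*7 = -7/2 ≈ -3.5000)
G(r, O) = 3/2 + 3*r/4 (G(r, O) = ((2 + r)*3)/4 = (6 + 3*r)/4 = 3/2 + 3*r/4)
Y = -9/8 (Y = 3/2 + (3/4)*(-7/2) = 3/2 - 21/8 = -9/8 ≈ -1.1250)
24 + p(6, 7)*Y = 24 + ((5 + 7)/(-8 + 6))*(-9/8) = 24 + (12/(-2))*(-9/8) = 24 - 1/2*12*(-9/8) = 24 - 6*(-9/8) = 24 + 27/4 = 123/4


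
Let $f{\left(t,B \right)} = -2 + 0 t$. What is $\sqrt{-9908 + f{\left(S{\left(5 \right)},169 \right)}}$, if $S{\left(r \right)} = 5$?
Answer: $i \sqrt{9910} \approx 99.549 i$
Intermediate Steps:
$f{\left(t,B \right)} = -2$ ($f{\left(t,B \right)} = -2 + 0 = -2$)
$\sqrt{-9908 + f{\left(S{\left(5 \right)},169 \right)}} = \sqrt{-9908 - 2} = \sqrt{-9910} = i \sqrt{9910}$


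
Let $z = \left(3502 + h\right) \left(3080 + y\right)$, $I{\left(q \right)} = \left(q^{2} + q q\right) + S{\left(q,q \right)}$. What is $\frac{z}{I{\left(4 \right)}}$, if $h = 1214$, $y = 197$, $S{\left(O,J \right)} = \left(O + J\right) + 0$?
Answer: $\frac{3863583}{10} \approx 3.8636 \cdot 10^{5}$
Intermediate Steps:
$S{\left(O,J \right)} = J + O$ ($S{\left(O,J \right)} = \left(J + O\right) + 0 = J + O$)
$I{\left(q \right)} = 2 q + 2 q^{2}$ ($I{\left(q \right)} = \left(q^{2} + q q\right) + \left(q + q\right) = \left(q^{2} + q^{2}\right) + 2 q = 2 q^{2} + 2 q = 2 q + 2 q^{2}$)
$z = 15454332$ ($z = \left(3502 + 1214\right) \left(3080 + 197\right) = 4716 \cdot 3277 = 15454332$)
$\frac{z}{I{\left(4 \right)}} = \frac{15454332}{2 \cdot 4 \left(1 + 4\right)} = \frac{15454332}{2 \cdot 4 \cdot 5} = \frac{15454332}{40} = 15454332 \cdot \frac{1}{40} = \frac{3863583}{10}$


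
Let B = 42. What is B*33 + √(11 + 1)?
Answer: 1386 + 2*√3 ≈ 1389.5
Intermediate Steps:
B*33 + √(11 + 1) = 42*33 + √(11 + 1) = 1386 + √12 = 1386 + 2*√3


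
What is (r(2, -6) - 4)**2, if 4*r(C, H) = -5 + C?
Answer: 361/16 ≈ 22.563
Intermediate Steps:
r(C, H) = -5/4 + C/4 (r(C, H) = (-5 + C)/4 = -5/4 + C/4)
(r(2, -6) - 4)**2 = ((-5/4 + (1/4)*2) - 4)**2 = ((-5/4 + 1/2) - 4)**2 = (-3/4 - 4)**2 = (-19/4)**2 = 361/16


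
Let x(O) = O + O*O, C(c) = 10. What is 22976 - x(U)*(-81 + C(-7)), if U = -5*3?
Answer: 37886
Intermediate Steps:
U = -15
x(O) = O + O²
22976 - x(U)*(-81 + C(-7)) = 22976 - (-15*(1 - 15))*(-81 + 10) = 22976 - (-15*(-14))*(-71) = 22976 - 210*(-71) = 22976 - 1*(-14910) = 22976 + 14910 = 37886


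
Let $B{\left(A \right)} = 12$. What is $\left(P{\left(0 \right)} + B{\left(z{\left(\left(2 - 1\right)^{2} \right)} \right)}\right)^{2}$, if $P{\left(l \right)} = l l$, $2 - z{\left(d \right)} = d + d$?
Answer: $144$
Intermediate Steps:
$z{\left(d \right)} = 2 - 2 d$ ($z{\left(d \right)} = 2 - \left(d + d\right) = 2 - 2 d$)
$P{\left(l \right)} = l^{2}$
$\left(P{\left(0 \right)} + B{\left(z{\left(\left(2 - 1\right)^{2} \right)} \right)}\right)^{2} = \left(0^{2} + 12\right)^{2} = \left(0 + 12\right)^{2} = 12^{2} = 144$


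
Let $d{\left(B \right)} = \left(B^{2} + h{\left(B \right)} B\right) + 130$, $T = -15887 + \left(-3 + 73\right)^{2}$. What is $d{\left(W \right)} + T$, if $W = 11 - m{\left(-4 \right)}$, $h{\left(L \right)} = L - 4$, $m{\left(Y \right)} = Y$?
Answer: $-10467$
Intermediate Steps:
$h{\left(L \right)} = -4 + L$ ($h{\left(L \right)} = L - 4 = -4 + L$)
$W = 15$ ($W = 11 - -4 = 11 + 4 = 15$)
$T = -10987$ ($T = -15887 + 70^{2} = -15887 + 4900 = -10987$)
$d{\left(B \right)} = 130 + B^{2} + B \left(-4 + B\right)$ ($d{\left(B \right)} = \left(B^{2} + \left(-4 + B\right) B\right) + 130 = \left(B^{2} + B \left(-4 + B\right)\right) + 130 = 130 + B^{2} + B \left(-4 + B\right)$)
$d{\left(W \right)} + T = \left(130 + 15^{2} + 15 \left(-4 + 15\right)\right) - 10987 = \left(130 + 225 + 15 \cdot 11\right) - 10987 = \left(130 + 225 + 165\right) - 10987 = 520 - 10987 = -10467$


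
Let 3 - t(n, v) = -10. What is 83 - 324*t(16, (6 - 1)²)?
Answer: -4129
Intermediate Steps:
t(n, v) = 13 (t(n, v) = 3 - 1*(-10) = 3 + 10 = 13)
83 - 324*t(16, (6 - 1)²) = 83 - 324*13 = 83 - 4212 = -4129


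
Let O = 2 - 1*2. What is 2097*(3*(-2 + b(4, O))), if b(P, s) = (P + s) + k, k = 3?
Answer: 31455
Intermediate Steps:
O = 0 (O = 2 - 2 = 0)
b(P, s) = 3 + P + s (b(P, s) = (P + s) + 3 = 3 + P + s)
2097*(3*(-2 + b(4, O))) = 2097*(3*(-2 + (3 + 4 + 0))) = 2097*(3*(-2 + 7)) = 2097*(3*5) = 2097*15 = 31455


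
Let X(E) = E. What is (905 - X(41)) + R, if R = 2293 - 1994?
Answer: 1163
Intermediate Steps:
R = 299
(905 - X(41)) + R = (905 - 1*41) + 299 = (905 - 41) + 299 = 864 + 299 = 1163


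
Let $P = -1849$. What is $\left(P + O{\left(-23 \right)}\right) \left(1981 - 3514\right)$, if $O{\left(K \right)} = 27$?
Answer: $2793126$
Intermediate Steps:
$\left(P + O{\left(-23 \right)}\right) \left(1981 - 3514\right) = \left(-1849 + 27\right) \left(1981 - 3514\right) = \left(-1822\right) \left(-1533\right) = 2793126$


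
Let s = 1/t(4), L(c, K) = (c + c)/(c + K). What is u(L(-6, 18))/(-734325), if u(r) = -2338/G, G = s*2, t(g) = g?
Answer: 4676/734325 ≈ 0.0063678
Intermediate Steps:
L(c, K) = 2*c/(K + c) (L(c, K) = (2*c)/(K + c) = 2*c/(K + c))
s = ¼ (s = 1/4 = ¼ ≈ 0.25000)
G = ½ (G = (¼)*2 = ½ ≈ 0.50000)
u(r) = -4676 (u(r) = -2338/½ = -2338*2 = -4676)
u(L(-6, 18))/(-734325) = -4676/(-734325) = -4676*(-1/734325) = 4676/734325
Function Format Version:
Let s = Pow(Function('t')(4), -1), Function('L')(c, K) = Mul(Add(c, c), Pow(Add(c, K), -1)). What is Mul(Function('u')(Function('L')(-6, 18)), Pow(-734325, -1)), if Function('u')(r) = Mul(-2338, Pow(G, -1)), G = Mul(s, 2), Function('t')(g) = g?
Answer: Rational(4676, 734325) ≈ 0.0063678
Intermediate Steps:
Function('L')(c, K) = Mul(2, c, Pow(Add(K, c), -1)) (Function('L')(c, K) = Mul(Mul(2, c), Pow(Add(K, c), -1)) = Mul(2, c, Pow(Add(K, c), -1)))
s = Rational(1, 4) (s = Pow(4, -1) = Rational(1, 4) ≈ 0.25000)
G = Rational(1, 2) (G = Mul(Rational(1, 4), 2) = Rational(1, 2) ≈ 0.50000)
Function('u')(r) = -4676 (Function('u')(r) = Mul(-2338, Pow(Rational(1, 2), -1)) = Mul(-2338, 2) = -4676)
Mul(Function('u')(Function('L')(-6, 18)), Pow(-734325, -1)) = Mul(-4676, Pow(-734325, -1)) = Mul(-4676, Rational(-1, 734325)) = Rational(4676, 734325)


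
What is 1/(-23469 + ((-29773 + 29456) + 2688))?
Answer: -1/21098 ≈ -4.7398e-5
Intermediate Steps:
1/(-23469 + ((-29773 + 29456) + 2688)) = 1/(-23469 + (-317 + 2688)) = 1/(-23469 + 2371) = 1/(-21098) = -1/21098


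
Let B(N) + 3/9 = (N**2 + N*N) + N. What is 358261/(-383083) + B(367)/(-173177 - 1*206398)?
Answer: -717964545647/436226189175 ≈ -1.6459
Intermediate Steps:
B(N) = -1/3 + N + 2*N**2 (B(N) = -1/3 + ((N**2 + N*N) + N) = -1/3 + ((N**2 + N**2) + N) = -1/3 + (2*N**2 + N) = -1/3 + (N + 2*N**2) = -1/3 + N + 2*N**2)
358261/(-383083) + B(367)/(-173177 - 1*206398) = 358261/(-383083) + (-1/3 + 367 + 2*367**2)/(-173177 - 1*206398) = 358261*(-1/383083) + (-1/3 + 367 + 2*134689)/(-173177 - 206398) = -358261/383083 + (-1/3 + 367 + 269378)/(-379575) = -358261/383083 + (809234/3)*(-1/379575) = -358261/383083 - 809234/1138725 = -717964545647/436226189175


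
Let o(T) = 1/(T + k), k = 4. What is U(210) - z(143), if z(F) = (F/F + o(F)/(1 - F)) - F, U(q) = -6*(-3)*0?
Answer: 2964109/20874 ≈ 142.00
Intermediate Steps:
o(T) = 1/(4 + T) (o(T) = 1/(T + 4) = 1/(4 + T))
U(q) = 0 (U(q) = 18*0 = 0)
z(F) = 1 - F + 1/((1 - F)*(4 + F)) (z(F) = (F/F + 1/((4 + F)*(1 - F))) - F = (1 + 1/((1 - F)*(4 + F))) - F = 1 - F + 1/((1 - F)*(4 + F)))
U(210) - z(143) = 0 - (-1 - (4 + 143)*(1 + 143² - 2*143))/((-1 + 143)*(4 + 143)) = 0 - (-1 - 1*147*(1 + 20449 - 286))/(142*147) = 0 - (-1 - 1*147*20164)/(142*147) = 0 - (-1 - 2964108)/(142*147) = 0 - (-2964109)/(142*147) = 0 - 1*(-2964109/20874) = 0 + 2964109/20874 = 2964109/20874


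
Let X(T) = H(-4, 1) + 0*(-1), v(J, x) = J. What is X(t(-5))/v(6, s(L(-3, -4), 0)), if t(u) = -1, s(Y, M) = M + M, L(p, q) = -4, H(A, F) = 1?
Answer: ⅙ ≈ 0.16667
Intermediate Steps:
s(Y, M) = 2*M
X(T) = 1 (X(T) = 1 + 0*(-1) = 1 + 0 = 1)
X(t(-5))/v(6, s(L(-3, -4), 0)) = 1/6 = 1*(⅙) = ⅙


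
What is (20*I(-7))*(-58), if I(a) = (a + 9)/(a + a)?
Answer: 1160/7 ≈ 165.71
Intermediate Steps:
I(a) = (9 + a)/(2*a) (I(a) = (9 + a)/((2*a)) = (9 + a)*(1/(2*a)) = (9 + a)/(2*a))
(20*I(-7))*(-58) = (20*((½)*(9 - 7)/(-7)))*(-58) = (20*((½)*(-⅐)*2))*(-58) = (20*(-⅐))*(-58) = -20/7*(-58) = 1160/7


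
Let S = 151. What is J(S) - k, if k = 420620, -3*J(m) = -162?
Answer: -420566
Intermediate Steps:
J(m) = 54 (J(m) = -1/3*(-162) = 54)
J(S) - k = 54 - 1*420620 = 54 - 420620 = -420566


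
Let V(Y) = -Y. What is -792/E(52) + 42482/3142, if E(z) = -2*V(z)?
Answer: 120604/20423 ≈ 5.9053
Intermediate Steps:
E(z) = 2*z (E(z) = -(-2)*z = 2*z)
-792/E(52) + 42482/3142 = -792/(2*52) + 42482/3142 = -792/104 + 42482*(1/3142) = -792*1/104 + 21241/1571 = -99/13 + 21241/1571 = 120604/20423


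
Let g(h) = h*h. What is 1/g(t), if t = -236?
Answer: 1/55696 ≈ 1.7955e-5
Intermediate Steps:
g(h) = h²
1/g(t) = 1/((-236)²) = 1/55696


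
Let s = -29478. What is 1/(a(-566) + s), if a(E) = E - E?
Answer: -1/29478 ≈ -3.3924e-5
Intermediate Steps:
a(E) = 0
1/(a(-566) + s) = 1/(0 - 29478) = 1/(-29478) = -1/29478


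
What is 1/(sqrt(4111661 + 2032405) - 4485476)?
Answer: -2242738/10059744401255 - 3*sqrt(682674)/20119488802510 ≈ -2.2306e-7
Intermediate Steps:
1/(sqrt(4111661 + 2032405) - 4485476) = 1/(sqrt(6144066) - 4485476) = 1/(3*sqrt(682674) - 4485476) = 1/(-4485476 + 3*sqrt(682674))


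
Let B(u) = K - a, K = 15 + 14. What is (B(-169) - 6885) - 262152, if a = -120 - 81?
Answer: -268807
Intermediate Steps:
a = -201
K = 29
B(u) = 230 (B(u) = 29 - 1*(-201) = 29 + 201 = 230)
(B(-169) - 6885) - 262152 = (230 - 6885) - 262152 = -6655 - 262152 = -268807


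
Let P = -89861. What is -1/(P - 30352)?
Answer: 1/120213 ≈ 8.3186e-6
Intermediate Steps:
-1/(P - 30352) = -1/(-89861 - 30352) = -1/(-120213) = -1*(-1/120213) = 1/120213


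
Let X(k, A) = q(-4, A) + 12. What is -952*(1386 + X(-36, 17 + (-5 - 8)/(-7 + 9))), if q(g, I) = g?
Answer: -1327088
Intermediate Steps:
X(k, A) = 8 (X(k, A) = -4 + 12 = 8)
-952*(1386 + X(-36, 17 + (-5 - 8)/(-7 + 9))) = -952*(1386 + 8) = -952*1394 = -1327088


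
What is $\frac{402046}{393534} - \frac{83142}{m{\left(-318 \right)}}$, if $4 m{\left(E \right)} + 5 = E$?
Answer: $\frac{65503338085}{63555741} \approx 1030.6$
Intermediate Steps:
$m{\left(E \right)} = - \frac{5}{4} + \frac{E}{4}$
$\frac{402046}{393534} - \frac{83142}{m{\left(-318 \right)}} = \frac{402046}{393534} - \frac{83142}{- \frac{5}{4} + \frac{1}{4} \left(-318\right)} = 402046 \cdot \frac{1}{393534} - \frac{83142}{- \frac{5}{4} - \frac{159}{2}} = \frac{201023}{196767} - \frac{83142}{- \frac{323}{4}} = \frac{201023}{196767} - - \frac{332568}{323} = \frac{201023}{196767} + \frac{332568}{323} = \frac{65503338085}{63555741}$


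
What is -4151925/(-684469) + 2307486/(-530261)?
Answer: 622201267491/362947216409 ≈ 1.7143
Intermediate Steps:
-4151925/(-684469) + 2307486/(-530261) = -4151925*(-1/684469) + 2307486*(-1/530261) = 4151925/684469 - 2307486/530261 = 622201267491/362947216409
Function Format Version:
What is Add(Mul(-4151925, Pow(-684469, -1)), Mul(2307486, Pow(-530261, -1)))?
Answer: Rational(622201267491, 362947216409) ≈ 1.7143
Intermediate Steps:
Add(Mul(-4151925, Pow(-684469, -1)), Mul(2307486, Pow(-530261, -1))) = Add(Mul(-4151925, Rational(-1, 684469)), Mul(2307486, Rational(-1, 530261))) = Add(Rational(4151925, 684469), Rational(-2307486, 530261)) = Rational(622201267491, 362947216409)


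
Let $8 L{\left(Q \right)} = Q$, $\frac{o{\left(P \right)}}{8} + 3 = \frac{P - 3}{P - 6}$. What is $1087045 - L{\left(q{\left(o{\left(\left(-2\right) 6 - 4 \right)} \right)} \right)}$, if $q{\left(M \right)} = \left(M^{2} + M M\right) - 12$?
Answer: $\frac{263047581}{242} \approx 1.087 \cdot 10^{6}$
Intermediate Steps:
$o{\left(P \right)} = -24 + \frac{8 \left(-3 + P\right)}{-6 + P}$ ($o{\left(P \right)} = -24 + 8 \frac{P - 3}{P - 6} = -24 + 8 \frac{-3 + P}{-6 + P} = -24 + \frac{8 \left(-3 + P\right)}{-6 + P}$)
$q{\left(M \right)} = -12 + 2 M^{2}$ ($q{\left(M \right)} = \left(M^{2} + M^{2}\right) - 12 = 2 M^{2} - 12 = -12 + 2 M^{2}$)
$L{\left(Q \right)} = \frac{Q}{8}$
$1087045 - L{\left(q{\left(o{\left(\left(-2\right) 6 - 4 \right)} \right)} \right)} = 1087045 - \frac{-12 + 2 \left(\frac{8 \left(15 - 2 \left(\left(-2\right) 6 - 4\right)\right)}{-6 - 16}\right)^{2}}{8} = 1087045 - \frac{-12 + 2 \left(\frac{8 \left(15 - 2 \left(-12 - 4\right)\right)}{-6 - 16}\right)^{2}}{8} = 1087045 - \frac{-12 + 2 \left(\frac{8 \left(15 - -32\right)}{-6 - 16}\right)^{2}}{8} = 1087045 - \frac{-12 + 2 \left(\frac{8 \left(15 + 32\right)}{-22}\right)^{2}}{8} = 1087045 - \frac{-12 + 2 \left(8 \left(- \frac{1}{22}\right) 47\right)^{2}}{8} = 1087045 - \frac{-12 + 2 \left(- \frac{188}{11}\right)^{2}}{8} = 1087045 - \frac{-12 + 2 \cdot \frac{35344}{121}}{8} = 1087045 - \frac{-12 + \frac{70688}{121}}{8} = 1087045 - \frac{1}{8} \cdot \frac{69236}{121} = 1087045 - \frac{17309}{242} = \frac{263047581}{242}$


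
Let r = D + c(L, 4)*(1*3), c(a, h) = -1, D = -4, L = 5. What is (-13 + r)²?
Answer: 400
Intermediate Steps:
r = -7 (r = -4 - 3 = -7)
(-13 + r)² = (-13 - 7)² = (-20)² = 400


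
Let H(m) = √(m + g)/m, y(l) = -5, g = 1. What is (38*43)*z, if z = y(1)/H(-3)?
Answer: -12255*I*√2 ≈ -17331.0*I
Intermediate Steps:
H(m) = √(1 + m)/m (H(m) = √(m + 1)/m = √(1 + m)/m)
z = -15*I*√2/2 (z = -5*(-3/√(1 - 3)) = -5*3*I*√2/2 = -15*I*√2/2 ≈ -10.607*I)
(38*43)*z = (38*43)*(-15*I*√2/2) = 1634*(-15*I*√2/2) = -12255*I*√2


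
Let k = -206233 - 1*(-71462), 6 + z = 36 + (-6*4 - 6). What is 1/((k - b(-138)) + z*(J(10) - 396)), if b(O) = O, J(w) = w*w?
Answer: -1/134633 ≈ -7.4276e-6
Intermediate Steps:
J(w) = w**2
z = 0 (z = -6 + (36 + (-6*4 - 6)) = -6 + (36 + (-24 - 6)) = -6 + (36 - 30) = -6 + 6 = 0)
k = -134771 (k = -206233 + 71462 = -134771)
1/((k - b(-138)) + z*(J(10) - 396)) = 1/((-134771 - 1*(-138)) + 0*(10**2 - 396)) = 1/((-134771 + 138) + 0*(100 - 396)) = 1/(-134633 + 0*(-296)) = 1/(-134633 + 0) = 1/(-134633) = -1/134633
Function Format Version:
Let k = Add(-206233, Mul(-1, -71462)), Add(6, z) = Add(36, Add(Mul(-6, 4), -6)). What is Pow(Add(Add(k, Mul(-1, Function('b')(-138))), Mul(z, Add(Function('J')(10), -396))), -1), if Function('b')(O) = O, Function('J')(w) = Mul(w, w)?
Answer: Rational(-1, 134633) ≈ -7.4276e-6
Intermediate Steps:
Function('J')(w) = Pow(w, 2)
z = 0 (z = Add(-6, Add(36, Add(Mul(-6, 4), -6))) = Add(-6, Add(36, Add(-24, -6))) = Add(-6, Add(36, -30)) = Add(-6, 6) = 0)
k = -134771 (k = Add(-206233, 71462) = -134771)
Pow(Add(Add(k, Mul(-1, Function('b')(-138))), Mul(z, Add(Function('J')(10), -396))), -1) = Pow(Add(Add(-134771, Mul(-1, -138)), Mul(0, Add(Pow(10, 2), -396))), -1) = Pow(Add(Add(-134771, 138), Mul(0, Add(100, -396))), -1) = Pow(Add(-134633, Mul(0, -296)), -1) = Pow(Add(-134633, 0), -1) = Pow(-134633, -1) = Rational(-1, 134633)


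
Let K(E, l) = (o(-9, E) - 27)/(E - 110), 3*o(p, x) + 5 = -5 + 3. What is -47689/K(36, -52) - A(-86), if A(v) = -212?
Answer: -5284151/44 ≈ -1.2009e+5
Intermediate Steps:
o(p, x) = -7/3 (o(p, x) = -5/3 + (-5 + 3)/3 = -5/3 + (⅓)*(-2) = -5/3 - ⅔ = -7/3)
K(E, l) = -88/(3*(-110 + E)) (K(E, l) = (-7/3 - 27)/(E - 110) = -88/(3*(-110 + E)))
-47689/K(36, -52) - A(-86) = -47689/((-88/(-330 + 3*36))) - 1*(-212) = -47689/((-88/(-330 + 108))) + 212 = -47689/((-88/(-222))) + 212 = -47689/((-88*(-1/222))) + 212 = -47689/44/111 + 212 = -47689*111/44 + 212 = -5293479/44 + 212 = -5284151/44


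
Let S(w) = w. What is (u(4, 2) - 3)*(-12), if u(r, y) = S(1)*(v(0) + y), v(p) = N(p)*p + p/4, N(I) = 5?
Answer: 12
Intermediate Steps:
v(p) = 21*p/4 (v(p) = 5*p + p/4 = 21*p/4)
u(r, y) = y (u(r, y) = 1*((21/4)*0 + y) = 1*(0 + y) = 1*y = y)
(u(4, 2) - 3)*(-12) = (2 - 3)*(-12) = -1*(-12) = 12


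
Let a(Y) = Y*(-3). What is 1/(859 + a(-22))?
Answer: 1/925 ≈ 0.0010811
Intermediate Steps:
a(Y) = -3*Y
1/(859 + a(-22)) = 1/(859 - 3*(-22)) = 1/(859 + 66) = 1/925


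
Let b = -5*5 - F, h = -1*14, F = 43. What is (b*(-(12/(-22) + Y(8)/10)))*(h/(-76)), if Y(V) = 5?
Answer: -119/209 ≈ -0.56938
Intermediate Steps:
h = -14
b = -68 (b = -5*5 - 1*43 = -25 - 43 = -68)
(b*(-(12/(-22) + Y(8)/10)))*(h/(-76)) = (-(-68)*(12/(-22) + 5/10))*(-14/(-76)) = (-(-68)*(12*(-1/22) + 5*(⅒)))*(-14*(-1/76)) = -(-68)*(-6/11 + ½)*(7/38) = -(-68)*(-1)/22*(7/38) = -68*1/22*(7/38) = -34/11*7/38 = -119/209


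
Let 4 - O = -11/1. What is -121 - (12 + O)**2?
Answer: -850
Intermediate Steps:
O = 15 (O = 4 - (-11)/1 = 4 - (-11) = 4 - 1*(-11) = 4 + 11 = 15)
-121 - (12 + O)**2 = -121 - (12 + 15)**2 = -121 - 1*27**2 = -121 - 1*729 = -121 - 729 = -850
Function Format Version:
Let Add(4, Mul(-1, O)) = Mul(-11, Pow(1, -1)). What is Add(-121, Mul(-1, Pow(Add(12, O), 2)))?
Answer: -850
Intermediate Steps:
O = 15 (O = Add(4, Mul(-1, Mul(-11, Pow(1, -1)))) = Add(4, Mul(-1, Mul(-11, 1))) = Add(4, Mul(-1, -11)) = Add(4, 11) = 15)
Add(-121, Mul(-1, Pow(Add(12, O), 2))) = Add(-121, Mul(-1, Pow(Add(12, 15), 2))) = Add(-121, Mul(-1, Pow(27, 2))) = Add(-121, Mul(-1, 729)) = Add(-121, -729) = -850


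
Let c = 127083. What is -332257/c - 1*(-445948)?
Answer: 56672077427/127083 ≈ 4.4595e+5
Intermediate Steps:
-332257/c - 1*(-445948) = -332257/127083 - 1*(-445948) = -332257*1/127083 + 445948 = -332257/127083 + 445948 = 56672077427/127083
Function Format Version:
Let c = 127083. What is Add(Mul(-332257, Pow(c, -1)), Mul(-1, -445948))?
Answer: Rational(56672077427, 127083) ≈ 4.4595e+5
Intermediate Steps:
Add(Mul(-332257, Pow(c, -1)), Mul(-1, -445948)) = Add(Mul(-332257, Pow(127083, -1)), Mul(-1, -445948)) = Add(Mul(-332257, Rational(1, 127083)), 445948) = Add(Rational(-332257, 127083), 445948) = Rational(56672077427, 127083)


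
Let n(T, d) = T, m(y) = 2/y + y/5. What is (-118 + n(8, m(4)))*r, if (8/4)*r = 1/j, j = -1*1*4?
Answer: 55/4 ≈ 13.750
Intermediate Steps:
m(y) = 2/y + y/5 (m(y) = 2/y + y*(⅕) = 2/y + y/5)
j = -4 (j = -1*4 = -4)
r = -⅛ (r = (½)/(-4) = (½)*(-¼) = -⅛ ≈ -0.12500)
(-118 + n(8, m(4)))*r = (-118 + 8)*(-⅛) = -110*(-⅛) = 55/4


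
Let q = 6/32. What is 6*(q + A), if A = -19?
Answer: -903/8 ≈ -112.88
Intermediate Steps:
q = 3/16 (q = 6*(1/32) = 3/16 ≈ 0.18750)
6*(q + A) = 6*(3/16 - 19) = 6*(-301/16) = -903/8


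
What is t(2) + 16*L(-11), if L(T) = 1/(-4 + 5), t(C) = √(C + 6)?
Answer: 16 + 2*√2 ≈ 18.828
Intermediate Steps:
t(C) = √(6 + C)
L(T) = 1 (L(T) = 1/1 = 1)
t(2) + 16*L(-11) = √(6 + 2) + 16*1 = √8 + 16 = 2*√2 + 16 = 16 + 2*√2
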